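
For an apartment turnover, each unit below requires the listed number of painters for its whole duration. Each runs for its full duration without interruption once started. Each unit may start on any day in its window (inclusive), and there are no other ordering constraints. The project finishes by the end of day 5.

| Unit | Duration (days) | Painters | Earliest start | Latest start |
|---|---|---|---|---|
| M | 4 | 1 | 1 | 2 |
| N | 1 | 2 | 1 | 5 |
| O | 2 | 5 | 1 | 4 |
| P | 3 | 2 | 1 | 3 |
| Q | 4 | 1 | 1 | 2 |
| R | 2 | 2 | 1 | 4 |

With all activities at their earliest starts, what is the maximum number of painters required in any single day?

13

Early-start schedule: M@1, N@1, O@1, P@1, Q@1, R@1.
Load per day: day 1: 13, day 2: 11, day 3: 4, day 4: 2, day 5: 0.
Peak is 13.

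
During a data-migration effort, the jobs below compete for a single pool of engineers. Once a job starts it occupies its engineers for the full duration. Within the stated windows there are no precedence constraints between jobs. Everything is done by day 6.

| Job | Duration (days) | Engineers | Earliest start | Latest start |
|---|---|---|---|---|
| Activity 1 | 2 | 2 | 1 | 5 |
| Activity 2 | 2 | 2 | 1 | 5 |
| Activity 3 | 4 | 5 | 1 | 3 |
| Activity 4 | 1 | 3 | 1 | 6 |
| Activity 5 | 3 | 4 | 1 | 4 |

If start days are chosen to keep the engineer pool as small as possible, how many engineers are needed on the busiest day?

Early-start (Activity 1@1, Activity 2@1, Activity 3@1, Activity 4@1, Activity 5@1) gives peak 16: d1:16  d2:13  d3:9  d4:5  d5:0  d6:0.
Shift Activity 4→3, Activity 5→4.
Schedule Activity 1@1, Activity 2@1, Activity 3@1, Activity 4@3, Activity 5@4: d1:9  d2:9  d3:8  d4:9  d5:4  d6:4 — peak 9.

9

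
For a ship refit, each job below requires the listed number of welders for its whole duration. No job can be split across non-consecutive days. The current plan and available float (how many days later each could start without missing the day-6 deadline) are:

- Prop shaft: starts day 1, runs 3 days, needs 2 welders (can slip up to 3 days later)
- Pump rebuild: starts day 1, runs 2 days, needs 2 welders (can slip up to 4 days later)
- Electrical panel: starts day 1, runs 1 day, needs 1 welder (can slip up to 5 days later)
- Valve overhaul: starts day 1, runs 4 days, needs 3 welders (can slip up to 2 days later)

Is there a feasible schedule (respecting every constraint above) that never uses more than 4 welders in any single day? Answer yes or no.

The minimum achievable peak is 5; 4 < 5, so no feasible schedule stays within the cap.

no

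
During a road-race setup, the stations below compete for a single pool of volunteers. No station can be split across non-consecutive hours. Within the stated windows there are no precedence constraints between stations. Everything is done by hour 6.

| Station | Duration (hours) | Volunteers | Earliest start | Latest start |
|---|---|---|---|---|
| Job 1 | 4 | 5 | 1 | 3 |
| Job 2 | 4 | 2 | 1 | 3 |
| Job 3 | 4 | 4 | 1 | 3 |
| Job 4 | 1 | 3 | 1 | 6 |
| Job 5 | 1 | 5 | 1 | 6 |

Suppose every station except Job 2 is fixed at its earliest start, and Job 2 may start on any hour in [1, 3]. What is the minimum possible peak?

17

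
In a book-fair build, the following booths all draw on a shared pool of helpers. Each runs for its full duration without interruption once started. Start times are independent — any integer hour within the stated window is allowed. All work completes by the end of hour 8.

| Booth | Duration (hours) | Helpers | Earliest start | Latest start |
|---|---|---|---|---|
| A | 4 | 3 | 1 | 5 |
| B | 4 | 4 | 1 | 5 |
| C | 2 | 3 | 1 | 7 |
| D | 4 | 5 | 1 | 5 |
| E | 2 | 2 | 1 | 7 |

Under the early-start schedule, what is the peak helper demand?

17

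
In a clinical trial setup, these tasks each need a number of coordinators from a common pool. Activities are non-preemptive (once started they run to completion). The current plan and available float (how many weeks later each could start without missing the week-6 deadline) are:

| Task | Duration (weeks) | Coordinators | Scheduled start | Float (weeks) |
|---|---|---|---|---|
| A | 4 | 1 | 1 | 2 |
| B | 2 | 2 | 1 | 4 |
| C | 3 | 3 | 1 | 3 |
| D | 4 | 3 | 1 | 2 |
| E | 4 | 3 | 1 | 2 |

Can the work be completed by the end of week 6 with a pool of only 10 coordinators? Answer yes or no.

yes

Schedule A@1, B@1, C@1, D@1, E@3: w1:9  w2:9  w3:10  w4:7  w5:3  w6:3 — peak 10 ≤ 10.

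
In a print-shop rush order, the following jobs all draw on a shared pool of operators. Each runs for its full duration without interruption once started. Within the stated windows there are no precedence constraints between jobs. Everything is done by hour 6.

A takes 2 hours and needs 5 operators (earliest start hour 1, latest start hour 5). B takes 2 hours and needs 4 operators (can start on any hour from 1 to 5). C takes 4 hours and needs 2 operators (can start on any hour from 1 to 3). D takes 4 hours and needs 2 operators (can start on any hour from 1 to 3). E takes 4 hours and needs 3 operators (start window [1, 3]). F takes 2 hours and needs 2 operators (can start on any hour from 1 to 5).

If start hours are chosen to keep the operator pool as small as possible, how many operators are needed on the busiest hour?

Early-start (A@1, B@1, C@1, D@1, E@1, F@1) gives peak 18: h1:18  h2:18  h3:7  h4:7  h5:0  h6:0.
Shift C→3, D→3, E→3, F→3.
Schedule A@1, B@1, C@3, D@3, E@3, F@3: h1:9  h2:9  h3:9  h4:9  h5:7  h6:7 — peak 9.
Total operator-hours = 50 over 6 hours ⇒ peak ≥ ⌈50/6⌉ = 9, so 9 is optimal.

9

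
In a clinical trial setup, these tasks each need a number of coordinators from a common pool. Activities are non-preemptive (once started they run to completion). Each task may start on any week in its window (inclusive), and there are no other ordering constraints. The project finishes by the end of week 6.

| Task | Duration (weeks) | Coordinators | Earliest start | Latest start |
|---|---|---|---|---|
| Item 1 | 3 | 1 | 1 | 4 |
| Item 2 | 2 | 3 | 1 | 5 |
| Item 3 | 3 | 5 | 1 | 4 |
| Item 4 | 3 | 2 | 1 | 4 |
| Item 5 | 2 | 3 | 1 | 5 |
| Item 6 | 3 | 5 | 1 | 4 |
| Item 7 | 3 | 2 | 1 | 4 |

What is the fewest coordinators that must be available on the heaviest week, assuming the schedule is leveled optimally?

11

Early-start (Item 1@1, Item 2@1, Item 3@1, Item 4@1, Item 5@1, Item 6@1, Item 7@1) gives peak 21: w1:21  w2:21  w3:15  w4:0  w5:0  w6:0.
Shift Item 5→3, Item 6→4, Item 7→4.
Schedule Item 1@1, Item 2@1, Item 3@1, Item 4@1, Item 5@3, Item 6@4, Item 7@4: w1:11  w2:11  w3:11  w4:10  w5:7  w6:7 — peak 11.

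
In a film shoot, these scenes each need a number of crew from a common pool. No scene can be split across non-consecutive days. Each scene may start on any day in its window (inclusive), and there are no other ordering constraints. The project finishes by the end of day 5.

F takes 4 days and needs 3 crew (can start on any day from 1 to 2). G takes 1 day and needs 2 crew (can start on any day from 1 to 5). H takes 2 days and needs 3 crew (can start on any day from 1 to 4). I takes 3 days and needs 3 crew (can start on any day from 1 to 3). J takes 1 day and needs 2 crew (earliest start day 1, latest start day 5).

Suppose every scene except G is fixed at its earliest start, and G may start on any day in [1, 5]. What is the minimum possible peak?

G@1: d1:13  d2:9  d3:6  d4:3  d5:0 → peak 13
G@2: d1:11  d2:11  d3:6  d4:3  d5:0 → peak 11
G@3: d1:11  d2:9  d3:8  d4:3  d5:0 → peak 11
G@4: d1:11  d2:9  d3:6  d4:5  d5:0 → peak 11
G@5: d1:11  d2:9  d3:6  d4:3  d5:2 → peak 11
Best is G@2, peak 11.

11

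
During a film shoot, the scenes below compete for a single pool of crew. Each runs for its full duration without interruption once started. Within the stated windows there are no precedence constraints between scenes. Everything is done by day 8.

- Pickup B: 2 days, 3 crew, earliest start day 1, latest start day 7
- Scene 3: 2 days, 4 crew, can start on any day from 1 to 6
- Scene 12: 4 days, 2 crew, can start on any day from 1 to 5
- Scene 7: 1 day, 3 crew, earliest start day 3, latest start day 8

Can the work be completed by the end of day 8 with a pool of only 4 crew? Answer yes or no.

The minimum achievable peak is 5; 4 < 5, so no feasible schedule stays within the cap.

no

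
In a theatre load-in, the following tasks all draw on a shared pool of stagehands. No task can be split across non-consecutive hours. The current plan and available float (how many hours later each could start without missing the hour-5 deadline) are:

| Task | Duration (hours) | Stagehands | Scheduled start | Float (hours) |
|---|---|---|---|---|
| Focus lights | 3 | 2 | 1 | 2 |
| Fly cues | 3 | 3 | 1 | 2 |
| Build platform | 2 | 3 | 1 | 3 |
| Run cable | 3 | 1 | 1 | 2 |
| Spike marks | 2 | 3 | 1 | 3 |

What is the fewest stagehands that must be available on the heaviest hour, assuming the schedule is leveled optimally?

6

Early-start (Focus lights@1, Fly cues@1, Build platform@1, Run cable@1, Spike marks@1) gives peak 12: h1:12  h2:12  h3:6  h4:0  h5:0.
Shift Build platform→4, Spike marks→4.
Schedule Focus lights@1, Fly cues@1, Build platform@4, Run cable@1, Spike marks@4: h1:6  h2:6  h3:6  h4:6  h5:6 — peak 6.
Total stagehand-hours = 30 over 5 hours ⇒ peak ≥ ⌈30/5⌉ = 6, so 6 is optimal.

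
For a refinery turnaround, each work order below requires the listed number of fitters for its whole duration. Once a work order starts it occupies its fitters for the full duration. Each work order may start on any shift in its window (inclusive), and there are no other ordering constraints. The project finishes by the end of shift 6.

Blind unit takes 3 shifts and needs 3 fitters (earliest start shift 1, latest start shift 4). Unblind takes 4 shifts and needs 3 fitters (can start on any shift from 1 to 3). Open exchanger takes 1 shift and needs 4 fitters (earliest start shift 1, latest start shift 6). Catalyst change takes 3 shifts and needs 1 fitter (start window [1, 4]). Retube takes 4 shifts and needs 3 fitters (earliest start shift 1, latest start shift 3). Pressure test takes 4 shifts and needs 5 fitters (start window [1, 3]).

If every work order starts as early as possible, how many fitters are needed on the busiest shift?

Early-start schedule: Blind unit@1, Unblind@1, Open exchanger@1, Catalyst change@1, Retube@1, Pressure test@1.
Load per shift: shift 1: 19, shift 2: 15, shift 3: 15, shift 4: 11, shift 5: 0, shift 6: 0.
Peak is 19.

19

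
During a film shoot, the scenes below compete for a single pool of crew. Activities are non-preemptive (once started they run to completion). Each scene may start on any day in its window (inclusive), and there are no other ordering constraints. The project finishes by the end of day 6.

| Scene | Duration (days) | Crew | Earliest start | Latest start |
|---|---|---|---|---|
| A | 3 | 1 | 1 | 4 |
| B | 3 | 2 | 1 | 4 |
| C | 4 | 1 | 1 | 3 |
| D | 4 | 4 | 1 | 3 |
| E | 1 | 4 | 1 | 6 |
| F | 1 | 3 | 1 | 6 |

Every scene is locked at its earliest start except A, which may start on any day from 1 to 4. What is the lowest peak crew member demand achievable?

A@1: d1:15  d2:8  d3:8  d4:5  d5:0  d6:0 → peak 15
A@2: d1:14  d2:8  d3:8  d4:6  d5:0  d6:0 → peak 14
A@3: d1:14  d2:7  d3:8  d4:6  d5:1  d6:0 → peak 14
A@4: d1:14  d2:7  d3:7  d4:6  d5:1  d6:1 → peak 14
Best is A@2, peak 14.

14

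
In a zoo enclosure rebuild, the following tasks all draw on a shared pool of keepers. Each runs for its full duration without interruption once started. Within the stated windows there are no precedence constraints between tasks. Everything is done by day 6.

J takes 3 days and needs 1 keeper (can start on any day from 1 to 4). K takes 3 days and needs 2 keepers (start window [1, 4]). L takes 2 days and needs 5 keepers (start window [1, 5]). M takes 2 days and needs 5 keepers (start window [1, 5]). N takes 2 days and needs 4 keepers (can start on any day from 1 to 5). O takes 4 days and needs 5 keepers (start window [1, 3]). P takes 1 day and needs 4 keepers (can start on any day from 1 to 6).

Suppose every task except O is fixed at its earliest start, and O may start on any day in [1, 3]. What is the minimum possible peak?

O@1: d1:26  d2:22  d3:8  d4:5  d5:0  d6:0 → peak 26
O@2: d1:21  d2:22  d3:8  d4:5  d5:5  d6:0 → peak 22
O@3: d1:21  d2:17  d3:8  d4:5  d5:5  d6:5 → peak 21
Best is O@3, peak 21.

21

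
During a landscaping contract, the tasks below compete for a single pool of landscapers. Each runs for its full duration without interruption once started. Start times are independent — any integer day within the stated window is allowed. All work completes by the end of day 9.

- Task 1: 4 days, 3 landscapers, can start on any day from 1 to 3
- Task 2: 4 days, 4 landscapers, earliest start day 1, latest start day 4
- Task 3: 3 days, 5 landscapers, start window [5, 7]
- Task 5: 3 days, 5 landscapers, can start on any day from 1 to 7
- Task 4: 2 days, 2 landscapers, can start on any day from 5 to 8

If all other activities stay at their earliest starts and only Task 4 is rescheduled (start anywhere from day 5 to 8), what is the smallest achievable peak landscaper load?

Task 4@5: d1:12  d2:12  d3:12  d4:7  d5:7  d6:7  d7:5  d8:0  d9:0 → peak 12
Task 4@6: d1:12  d2:12  d3:12  d4:7  d5:5  d6:7  d7:7  d8:0  d9:0 → peak 12
Task 4@7: d1:12  d2:12  d3:12  d4:7  d5:5  d6:5  d7:7  d8:2  d9:0 → peak 12
Task 4@8: d1:12  d2:12  d3:12  d4:7  d5:5  d6:5  d7:5  d8:2  d9:2 → peak 12
Best is Task 4@5, peak 12.

12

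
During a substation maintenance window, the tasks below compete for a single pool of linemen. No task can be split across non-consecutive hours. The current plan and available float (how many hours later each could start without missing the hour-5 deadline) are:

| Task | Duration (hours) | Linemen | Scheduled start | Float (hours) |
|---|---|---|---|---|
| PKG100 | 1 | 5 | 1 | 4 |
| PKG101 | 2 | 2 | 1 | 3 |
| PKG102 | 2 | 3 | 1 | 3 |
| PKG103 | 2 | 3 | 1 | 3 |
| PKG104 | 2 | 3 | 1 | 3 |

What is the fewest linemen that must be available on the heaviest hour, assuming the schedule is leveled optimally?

6

Early-start (PKG100@1, PKG101@1, PKG102@1, PKG103@1, PKG104@1) gives peak 16: h1:16  h2:11  h3:0  h4:0  h5:0.
Shift PKG101→2, PKG102→2, PKG103→4, PKG104→4.
Schedule PKG100@1, PKG101@2, PKG102@2, PKG103@4, PKG104@4: h1:5  h2:5  h3:5  h4:6  h5:6 — peak 6.
Total lineman-hours = 27 over 5 hours ⇒ peak ≥ ⌈27/5⌉ = 6, so 6 is optimal.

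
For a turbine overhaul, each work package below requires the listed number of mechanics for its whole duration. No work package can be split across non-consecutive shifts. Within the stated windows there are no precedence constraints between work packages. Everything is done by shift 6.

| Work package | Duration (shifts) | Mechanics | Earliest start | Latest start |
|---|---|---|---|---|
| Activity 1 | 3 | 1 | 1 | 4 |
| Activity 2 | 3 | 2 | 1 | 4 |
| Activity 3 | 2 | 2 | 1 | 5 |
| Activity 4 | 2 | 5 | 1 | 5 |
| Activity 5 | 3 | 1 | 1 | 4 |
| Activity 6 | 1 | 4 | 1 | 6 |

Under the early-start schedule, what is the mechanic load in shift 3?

At early start, shift 3 has: Activity 1, Activity 2, Activity 5.
Demand: 1 + 2 + 1 = 4.

4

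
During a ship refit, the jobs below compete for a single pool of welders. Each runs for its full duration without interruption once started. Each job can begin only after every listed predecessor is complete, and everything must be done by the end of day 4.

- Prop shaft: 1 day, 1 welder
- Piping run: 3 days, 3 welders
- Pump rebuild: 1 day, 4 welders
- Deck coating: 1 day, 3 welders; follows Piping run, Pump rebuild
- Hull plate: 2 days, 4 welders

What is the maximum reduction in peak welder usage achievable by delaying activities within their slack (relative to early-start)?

5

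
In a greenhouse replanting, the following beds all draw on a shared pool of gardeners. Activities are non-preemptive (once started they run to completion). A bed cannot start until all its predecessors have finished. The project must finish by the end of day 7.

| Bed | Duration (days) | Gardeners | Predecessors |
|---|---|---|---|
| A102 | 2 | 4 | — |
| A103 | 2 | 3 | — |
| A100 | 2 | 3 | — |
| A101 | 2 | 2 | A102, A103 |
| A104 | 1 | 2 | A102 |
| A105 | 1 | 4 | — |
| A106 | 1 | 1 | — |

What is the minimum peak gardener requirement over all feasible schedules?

5

Early-start (A102@1, A103@1, A100@1, A101@3, A104@3, A105@1, A106@1) gives peak 15: d1:15  d2:10  d3:4  d4:2  d5:0  d6:0  d7:0.
Shift A103→3, A100→5, A101→5, A105→7.
Schedule A102@1, A103@3, A100@5, A101@5, A104@3, A105@7, A106@1: d1:5  d2:4  d3:5  d4:3  d5:5  d6:5  d7:4 — peak 5.
Total gardener-days = 31 over 7 days ⇒ peak ≥ ⌈31/7⌉ = 5, so 5 is optimal.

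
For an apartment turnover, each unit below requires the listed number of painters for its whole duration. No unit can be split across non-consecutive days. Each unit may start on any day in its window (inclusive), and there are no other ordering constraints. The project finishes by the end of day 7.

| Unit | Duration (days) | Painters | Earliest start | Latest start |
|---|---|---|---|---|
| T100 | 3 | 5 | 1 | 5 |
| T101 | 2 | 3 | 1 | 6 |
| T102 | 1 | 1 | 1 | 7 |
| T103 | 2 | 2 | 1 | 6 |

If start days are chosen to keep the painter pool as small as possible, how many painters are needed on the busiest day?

5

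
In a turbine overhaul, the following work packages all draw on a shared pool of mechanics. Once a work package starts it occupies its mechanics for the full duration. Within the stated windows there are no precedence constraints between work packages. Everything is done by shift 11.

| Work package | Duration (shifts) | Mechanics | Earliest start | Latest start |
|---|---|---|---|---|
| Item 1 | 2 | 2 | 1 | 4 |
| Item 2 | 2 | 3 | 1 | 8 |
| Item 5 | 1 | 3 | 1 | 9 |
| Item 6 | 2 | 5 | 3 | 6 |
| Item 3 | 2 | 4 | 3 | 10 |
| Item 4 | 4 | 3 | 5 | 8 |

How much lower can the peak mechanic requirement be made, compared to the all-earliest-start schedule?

4

Early-start peak: s1:8  s2:5  s3:9  s4:9  s5:3  s6:3  s7:3  s8:3  s9:0  s10:0  s11:0 ⇒ 9.
Leveled (Item 1@1, Item 2@1, Item 5@3, Item 6@4, Item 3@6, Item 4@8): s1:5  s2:5  s3:3  s4:5  s5:5  s6:4  s7:4  s8:3  s9:3  s10:3  s11:3 ⇒ 5.
Reduction 9 − 5 = 4.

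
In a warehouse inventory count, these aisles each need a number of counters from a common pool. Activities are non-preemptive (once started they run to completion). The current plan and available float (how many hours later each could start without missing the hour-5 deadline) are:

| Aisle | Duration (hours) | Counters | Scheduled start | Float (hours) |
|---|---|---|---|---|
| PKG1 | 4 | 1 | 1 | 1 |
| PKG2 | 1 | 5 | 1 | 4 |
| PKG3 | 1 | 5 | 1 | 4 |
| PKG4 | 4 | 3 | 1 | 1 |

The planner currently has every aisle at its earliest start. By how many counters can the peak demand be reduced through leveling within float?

6

Early-start peak: h1:14  h2:4  h3:4  h4:4  h5:0 ⇒ 14.
Leveled (PKG1@1, PKG2@1, PKG3@5, PKG4@2): h1:6  h2:4  h3:4  h4:4  h5:8 ⇒ 8.
Reduction 14 − 8 = 6.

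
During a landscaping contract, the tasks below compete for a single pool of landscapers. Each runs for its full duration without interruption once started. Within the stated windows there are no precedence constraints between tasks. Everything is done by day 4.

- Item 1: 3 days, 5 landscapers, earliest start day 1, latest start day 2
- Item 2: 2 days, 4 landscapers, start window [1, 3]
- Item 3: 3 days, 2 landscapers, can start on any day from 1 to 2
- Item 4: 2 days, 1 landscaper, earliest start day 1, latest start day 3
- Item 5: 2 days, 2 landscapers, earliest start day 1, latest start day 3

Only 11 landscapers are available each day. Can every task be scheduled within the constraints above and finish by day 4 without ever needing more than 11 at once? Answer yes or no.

yes

Schedule Item 1@1, Item 2@1, Item 3@1, Item 4@3, Item 5@3: d1:11  d2:11  d3:10  d4:3 — peak 11 ≤ 11.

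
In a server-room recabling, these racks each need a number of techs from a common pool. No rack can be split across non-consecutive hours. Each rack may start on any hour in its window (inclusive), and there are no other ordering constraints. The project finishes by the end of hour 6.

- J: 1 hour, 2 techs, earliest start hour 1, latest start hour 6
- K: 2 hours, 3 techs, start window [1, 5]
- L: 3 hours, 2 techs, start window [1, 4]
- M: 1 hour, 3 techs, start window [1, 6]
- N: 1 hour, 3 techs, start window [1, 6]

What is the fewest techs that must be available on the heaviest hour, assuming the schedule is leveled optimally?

Early-start (J@1, K@1, L@1, M@1, N@1) gives peak 13: h1:13  h2:5  h3:2  h4:0  h5:0  h6:0.
Shift L→2, M→3, N→4.
Schedule J@1, K@1, L@2, M@3, N@4: h1:5  h2:5  h3:5  h4:5  h5:0  h6:0 — peak 5.

5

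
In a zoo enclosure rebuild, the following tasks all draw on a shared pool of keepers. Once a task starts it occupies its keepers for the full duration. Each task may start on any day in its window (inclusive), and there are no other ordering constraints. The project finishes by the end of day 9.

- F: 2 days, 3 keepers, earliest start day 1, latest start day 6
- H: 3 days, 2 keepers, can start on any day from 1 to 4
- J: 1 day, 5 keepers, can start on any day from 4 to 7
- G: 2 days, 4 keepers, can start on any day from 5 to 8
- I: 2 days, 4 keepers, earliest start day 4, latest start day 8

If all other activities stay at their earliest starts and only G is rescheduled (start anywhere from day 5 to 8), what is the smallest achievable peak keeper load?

9

G@5: d1:5  d2:5  d3:2  d4:9  d5:8  d6:4  d7:0  d8:0  d9:0 → peak 9
G@6: d1:5  d2:5  d3:2  d4:9  d5:4  d6:4  d7:4  d8:0  d9:0 → peak 9
G@7: d1:5  d2:5  d3:2  d4:9  d5:4  d6:0  d7:4  d8:4  d9:0 → peak 9
G@8: d1:5  d2:5  d3:2  d4:9  d5:4  d6:0  d7:0  d8:4  d9:4 → peak 9
Best is G@5, peak 9.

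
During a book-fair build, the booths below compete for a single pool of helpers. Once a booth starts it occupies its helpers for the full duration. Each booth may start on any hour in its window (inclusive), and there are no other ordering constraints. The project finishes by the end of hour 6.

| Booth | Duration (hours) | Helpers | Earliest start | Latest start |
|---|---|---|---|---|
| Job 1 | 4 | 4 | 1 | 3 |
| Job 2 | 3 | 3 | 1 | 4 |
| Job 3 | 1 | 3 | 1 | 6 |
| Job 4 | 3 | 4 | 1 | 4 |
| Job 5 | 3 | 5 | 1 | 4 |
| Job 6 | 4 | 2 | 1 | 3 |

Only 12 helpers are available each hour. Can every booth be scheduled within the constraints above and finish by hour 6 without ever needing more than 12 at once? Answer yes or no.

no

The minimum achievable peak is 13; 12 < 13, so no feasible schedule stays within the cap.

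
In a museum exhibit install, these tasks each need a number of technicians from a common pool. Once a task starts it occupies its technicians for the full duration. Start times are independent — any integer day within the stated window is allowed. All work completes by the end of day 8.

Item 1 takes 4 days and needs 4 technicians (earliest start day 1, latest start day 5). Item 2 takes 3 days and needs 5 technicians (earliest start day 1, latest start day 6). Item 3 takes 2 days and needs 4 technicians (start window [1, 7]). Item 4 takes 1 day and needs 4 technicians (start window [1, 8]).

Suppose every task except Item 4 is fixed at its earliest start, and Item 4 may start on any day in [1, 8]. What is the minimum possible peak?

Item 4@1: d1:17  d2:13  d3:9  d4:4  d5:0  d6:0  d7:0  d8:0 → peak 17
Item 4@2: d1:13  d2:17  d3:9  d4:4  d5:0  d6:0  d7:0  d8:0 → peak 17
Item 4@3: d1:13  d2:13  d3:13  d4:4  d5:0  d6:0  d7:0  d8:0 → peak 13
Item 4@4: d1:13  d2:13  d3:9  d4:8  d5:0  d6:0  d7:0  d8:0 → peak 13
Item 4@5: d1:13  d2:13  d3:9  d4:4  d5:4  d6:0  d7:0  d8:0 → peak 13
Item 4@6: d1:13  d2:13  d3:9  d4:4  d5:0  d6:4  d7:0  d8:0 → peak 13
Item 4@7: d1:13  d2:13  d3:9  d4:4  d5:0  d6:0  d7:4  d8:0 → peak 13
Item 4@8: d1:13  d2:13  d3:9  d4:4  d5:0  d6:0  d7:0  d8:4 → peak 13
Best is Item 4@3, peak 13.

13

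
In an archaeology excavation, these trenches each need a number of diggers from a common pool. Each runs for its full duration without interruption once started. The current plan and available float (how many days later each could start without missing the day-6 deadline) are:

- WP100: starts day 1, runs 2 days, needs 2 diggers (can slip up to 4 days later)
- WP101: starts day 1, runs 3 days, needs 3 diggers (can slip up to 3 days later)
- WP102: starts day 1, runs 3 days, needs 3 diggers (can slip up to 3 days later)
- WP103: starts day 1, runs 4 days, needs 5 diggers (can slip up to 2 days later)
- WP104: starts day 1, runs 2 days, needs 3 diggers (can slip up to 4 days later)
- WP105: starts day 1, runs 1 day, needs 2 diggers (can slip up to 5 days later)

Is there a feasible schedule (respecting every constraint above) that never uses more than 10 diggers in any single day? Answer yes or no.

Schedule WP100@1, WP101@1, WP102@4, WP103@1, WP104@5, WP105@3: d1:10  d2:10  d3:10  d4:8  d5:6  d6:6 — peak 10 ≤ 10.

yes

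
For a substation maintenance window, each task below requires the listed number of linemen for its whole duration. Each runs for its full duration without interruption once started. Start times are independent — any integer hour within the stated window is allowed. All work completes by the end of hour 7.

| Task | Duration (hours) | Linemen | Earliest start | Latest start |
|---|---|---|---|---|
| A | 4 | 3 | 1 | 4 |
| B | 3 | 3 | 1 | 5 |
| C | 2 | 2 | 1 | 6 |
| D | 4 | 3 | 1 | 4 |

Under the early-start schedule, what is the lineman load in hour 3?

At early start, hour 3 has: A, B, D.
Demand: 3 + 3 + 3 = 9.

9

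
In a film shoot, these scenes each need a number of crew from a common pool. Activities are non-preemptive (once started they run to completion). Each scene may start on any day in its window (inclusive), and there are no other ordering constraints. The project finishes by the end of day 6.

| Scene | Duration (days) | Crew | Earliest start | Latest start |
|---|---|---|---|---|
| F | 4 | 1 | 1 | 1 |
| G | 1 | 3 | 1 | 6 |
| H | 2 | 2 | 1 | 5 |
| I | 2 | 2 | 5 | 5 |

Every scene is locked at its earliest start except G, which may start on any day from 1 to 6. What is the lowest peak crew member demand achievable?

G@1: d1:6  d2:3  d3:1  d4:1  d5:2  d6:2 → peak 6
G@2: d1:3  d2:6  d3:1  d4:1  d5:2  d6:2 → peak 6
G@3: d1:3  d2:3  d3:4  d4:1  d5:2  d6:2 → peak 4
G@4: d1:3  d2:3  d3:1  d4:4  d5:2  d6:2 → peak 4
G@5: d1:3  d2:3  d3:1  d4:1  d5:5  d6:2 → peak 5
G@6: d1:3  d2:3  d3:1  d4:1  d5:2  d6:5 → peak 5
Best is G@3, peak 4.

4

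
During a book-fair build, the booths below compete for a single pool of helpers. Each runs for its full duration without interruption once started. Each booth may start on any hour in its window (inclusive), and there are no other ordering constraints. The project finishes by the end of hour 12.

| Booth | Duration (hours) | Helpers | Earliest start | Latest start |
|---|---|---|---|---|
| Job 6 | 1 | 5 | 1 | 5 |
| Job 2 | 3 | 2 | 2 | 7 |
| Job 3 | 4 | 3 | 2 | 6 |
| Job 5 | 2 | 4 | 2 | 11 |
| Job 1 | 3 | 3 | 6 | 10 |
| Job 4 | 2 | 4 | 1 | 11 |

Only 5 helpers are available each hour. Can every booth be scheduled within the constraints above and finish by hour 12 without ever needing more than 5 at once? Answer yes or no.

yes

Schedule Job 6@1, Job 2@2, Job 3@2, Job 5@6, Job 1@8, Job 4@11: h1:5  h2:5  h3:5  h4:5  h5:3  h6:4  h7:4  h8:3  h9:3  h10:3  h11:4  h12:4 — peak 5 ≤ 5.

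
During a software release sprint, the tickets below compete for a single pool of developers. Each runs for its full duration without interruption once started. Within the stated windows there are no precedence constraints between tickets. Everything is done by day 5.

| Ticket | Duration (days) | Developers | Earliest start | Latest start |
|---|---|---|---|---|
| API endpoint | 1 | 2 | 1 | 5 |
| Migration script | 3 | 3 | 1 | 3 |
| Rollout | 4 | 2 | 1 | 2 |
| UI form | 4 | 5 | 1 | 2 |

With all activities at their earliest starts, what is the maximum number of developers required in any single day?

12

Early-start schedule: API endpoint@1, Migration script@1, Rollout@1, UI form@1.
Load per day: day 1: 12, day 2: 10, day 3: 10, day 4: 7, day 5: 0.
Peak is 12.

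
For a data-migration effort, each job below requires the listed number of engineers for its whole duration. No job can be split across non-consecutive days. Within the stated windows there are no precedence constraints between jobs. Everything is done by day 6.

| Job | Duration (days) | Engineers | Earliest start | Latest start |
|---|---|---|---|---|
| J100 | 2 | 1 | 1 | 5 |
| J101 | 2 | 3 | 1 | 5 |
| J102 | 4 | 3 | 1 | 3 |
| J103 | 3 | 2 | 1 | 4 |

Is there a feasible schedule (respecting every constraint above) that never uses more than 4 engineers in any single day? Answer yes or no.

no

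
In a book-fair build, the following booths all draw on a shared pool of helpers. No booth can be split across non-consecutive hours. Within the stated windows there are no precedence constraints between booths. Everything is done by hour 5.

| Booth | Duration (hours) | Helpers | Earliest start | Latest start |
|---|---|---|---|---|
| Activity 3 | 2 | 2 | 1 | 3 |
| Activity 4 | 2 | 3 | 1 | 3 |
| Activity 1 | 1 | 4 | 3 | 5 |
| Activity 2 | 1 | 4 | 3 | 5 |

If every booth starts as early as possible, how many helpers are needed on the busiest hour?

8

Early-start schedule: Activity 3@1, Activity 4@1, Activity 1@3, Activity 2@3.
Load per hour: hour 1: 5, hour 2: 5, hour 3: 8, hour 4: 0, hour 5: 0.
Peak is 8.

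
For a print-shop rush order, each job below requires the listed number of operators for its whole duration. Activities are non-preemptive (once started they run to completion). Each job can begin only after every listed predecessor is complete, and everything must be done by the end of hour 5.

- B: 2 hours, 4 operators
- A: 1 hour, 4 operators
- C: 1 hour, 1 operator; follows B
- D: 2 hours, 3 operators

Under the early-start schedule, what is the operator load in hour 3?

1

At early start, hour 3 has: C.
Demand: 1 = 1.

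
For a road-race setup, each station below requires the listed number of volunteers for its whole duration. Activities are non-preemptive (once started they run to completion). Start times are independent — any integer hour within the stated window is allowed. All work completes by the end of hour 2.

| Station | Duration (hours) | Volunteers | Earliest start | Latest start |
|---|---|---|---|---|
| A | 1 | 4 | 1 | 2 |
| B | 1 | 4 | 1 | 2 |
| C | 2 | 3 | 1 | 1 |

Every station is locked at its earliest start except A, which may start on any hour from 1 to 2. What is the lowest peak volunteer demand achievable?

A@1: h1:11  h2:3 → peak 11
A@2: h1:7  h2:7 → peak 7
Best is A@2, peak 7.

7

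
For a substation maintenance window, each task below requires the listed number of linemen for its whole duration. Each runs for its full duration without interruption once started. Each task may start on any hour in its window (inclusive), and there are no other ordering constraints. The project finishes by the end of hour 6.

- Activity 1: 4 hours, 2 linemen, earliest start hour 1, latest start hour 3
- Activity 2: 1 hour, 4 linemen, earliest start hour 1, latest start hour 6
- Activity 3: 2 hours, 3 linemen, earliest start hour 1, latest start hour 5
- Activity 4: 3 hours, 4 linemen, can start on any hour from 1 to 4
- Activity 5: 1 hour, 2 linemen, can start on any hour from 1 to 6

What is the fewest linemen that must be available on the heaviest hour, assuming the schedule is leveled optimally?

Early-start (Activity 1@1, Activity 2@1, Activity 3@1, Activity 4@1, Activity 5@1) gives peak 15: h1:15  h2:9  h3:6  h4:2  h5:0  h6:0.
Shift Activity 3→2, Activity 4→4, Activity 5→5.
Schedule Activity 1@1, Activity 2@1, Activity 3@2, Activity 4@4, Activity 5@5: h1:6  h2:5  h3:5  h4:6  h5:6  h6:4 — peak 6.
Total lineman-hours = 32 over 6 hours ⇒ peak ≥ ⌈32/6⌉ = 6, so 6 is optimal.

6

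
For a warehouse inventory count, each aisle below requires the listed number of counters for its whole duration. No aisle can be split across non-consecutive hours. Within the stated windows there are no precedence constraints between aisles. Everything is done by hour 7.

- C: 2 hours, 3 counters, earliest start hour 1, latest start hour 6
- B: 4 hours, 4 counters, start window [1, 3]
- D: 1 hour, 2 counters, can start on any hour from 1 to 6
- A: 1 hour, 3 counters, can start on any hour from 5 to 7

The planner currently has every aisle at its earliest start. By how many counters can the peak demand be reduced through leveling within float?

4

Early-start peak: h1:9  h2:7  h3:4  h4:4  h5:3  h6:0  h7:0 ⇒ 9.
Leveled (C@1, B@3, D@1, A@7): h1:5  h2:3  h3:4  h4:4  h5:4  h6:4  h7:3 ⇒ 5.
Reduction 9 − 5 = 4.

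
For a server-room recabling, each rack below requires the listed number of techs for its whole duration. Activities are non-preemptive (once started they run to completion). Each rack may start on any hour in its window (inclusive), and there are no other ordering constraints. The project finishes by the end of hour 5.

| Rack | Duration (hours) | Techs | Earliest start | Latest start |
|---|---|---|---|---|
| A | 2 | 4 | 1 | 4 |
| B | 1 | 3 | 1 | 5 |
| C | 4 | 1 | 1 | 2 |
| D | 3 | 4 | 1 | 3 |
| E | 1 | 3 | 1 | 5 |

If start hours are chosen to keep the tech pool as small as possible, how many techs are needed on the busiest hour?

Early-start (A@1, B@1, C@1, D@1, E@1) gives peak 15: h1:15  h2:9  h3:5  h4:1  h5:0.
Shift D→3, E→2.
Schedule A@1, B@1, C@1, D@3, E@2: h1:8  h2:8  h3:5  h4:5  h5:4 — peak 8.

8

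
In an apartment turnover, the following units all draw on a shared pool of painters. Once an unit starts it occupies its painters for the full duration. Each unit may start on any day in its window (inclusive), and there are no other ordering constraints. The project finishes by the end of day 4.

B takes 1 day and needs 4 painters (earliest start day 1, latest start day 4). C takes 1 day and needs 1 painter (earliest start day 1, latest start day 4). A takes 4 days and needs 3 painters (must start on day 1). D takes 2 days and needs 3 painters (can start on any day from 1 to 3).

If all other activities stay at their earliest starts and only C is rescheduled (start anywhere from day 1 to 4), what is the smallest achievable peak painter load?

C@1: d1:11  d2:6  d3:3  d4:3 → peak 11
C@2: d1:10  d2:7  d3:3  d4:3 → peak 10
C@3: d1:10  d2:6  d3:4  d4:3 → peak 10
C@4: d1:10  d2:6  d3:3  d4:4 → peak 10
Best is C@2, peak 10.

10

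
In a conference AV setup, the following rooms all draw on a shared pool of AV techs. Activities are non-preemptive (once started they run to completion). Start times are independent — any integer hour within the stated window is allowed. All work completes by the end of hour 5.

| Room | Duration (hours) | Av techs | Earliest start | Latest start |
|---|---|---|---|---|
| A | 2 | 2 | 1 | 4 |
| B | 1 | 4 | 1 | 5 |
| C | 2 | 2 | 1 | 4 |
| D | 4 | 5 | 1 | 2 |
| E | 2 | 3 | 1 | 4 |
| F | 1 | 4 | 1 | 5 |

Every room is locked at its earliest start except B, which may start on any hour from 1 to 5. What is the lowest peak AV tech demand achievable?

16

B@1: h1:20  h2:12  h3:5  h4:5  h5:0 → peak 20
B@2: h1:16  h2:16  h3:5  h4:5  h5:0 → peak 16
B@3: h1:16  h2:12  h3:9  h4:5  h5:0 → peak 16
B@4: h1:16  h2:12  h3:5  h4:9  h5:0 → peak 16
B@5: h1:16  h2:12  h3:5  h4:5  h5:4 → peak 16
Best is B@2, peak 16.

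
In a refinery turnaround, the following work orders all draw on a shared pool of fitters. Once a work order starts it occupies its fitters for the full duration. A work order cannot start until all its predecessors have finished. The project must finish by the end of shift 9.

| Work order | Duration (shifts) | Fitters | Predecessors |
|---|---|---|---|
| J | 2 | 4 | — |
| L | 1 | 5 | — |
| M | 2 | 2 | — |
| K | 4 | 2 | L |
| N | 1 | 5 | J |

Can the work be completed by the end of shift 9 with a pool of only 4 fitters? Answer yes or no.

no

The minimum achievable peak is 5; 4 < 5, so no feasible schedule stays within the cap.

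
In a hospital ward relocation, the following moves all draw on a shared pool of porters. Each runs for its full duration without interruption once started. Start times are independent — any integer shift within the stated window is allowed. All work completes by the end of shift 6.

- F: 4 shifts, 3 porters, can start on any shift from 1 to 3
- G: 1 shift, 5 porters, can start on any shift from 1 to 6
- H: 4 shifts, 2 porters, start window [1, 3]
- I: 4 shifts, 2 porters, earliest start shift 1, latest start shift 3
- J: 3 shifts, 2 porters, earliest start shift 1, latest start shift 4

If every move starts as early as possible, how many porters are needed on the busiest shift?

14

Early-start schedule: F@1, G@1, H@1, I@1, J@1.
Load per shift: shift 1: 14, shift 2: 9, shift 3: 9, shift 4: 7, shift 5: 0, shift 6: 0.
Peak is 14.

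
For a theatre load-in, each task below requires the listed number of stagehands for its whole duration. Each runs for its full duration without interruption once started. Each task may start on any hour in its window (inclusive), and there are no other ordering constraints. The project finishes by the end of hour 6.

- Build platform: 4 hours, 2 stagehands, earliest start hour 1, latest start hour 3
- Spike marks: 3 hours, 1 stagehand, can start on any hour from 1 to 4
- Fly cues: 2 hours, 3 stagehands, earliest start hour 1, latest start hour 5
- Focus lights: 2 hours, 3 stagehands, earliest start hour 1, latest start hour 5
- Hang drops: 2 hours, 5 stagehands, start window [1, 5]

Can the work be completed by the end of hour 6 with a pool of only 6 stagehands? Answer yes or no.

yes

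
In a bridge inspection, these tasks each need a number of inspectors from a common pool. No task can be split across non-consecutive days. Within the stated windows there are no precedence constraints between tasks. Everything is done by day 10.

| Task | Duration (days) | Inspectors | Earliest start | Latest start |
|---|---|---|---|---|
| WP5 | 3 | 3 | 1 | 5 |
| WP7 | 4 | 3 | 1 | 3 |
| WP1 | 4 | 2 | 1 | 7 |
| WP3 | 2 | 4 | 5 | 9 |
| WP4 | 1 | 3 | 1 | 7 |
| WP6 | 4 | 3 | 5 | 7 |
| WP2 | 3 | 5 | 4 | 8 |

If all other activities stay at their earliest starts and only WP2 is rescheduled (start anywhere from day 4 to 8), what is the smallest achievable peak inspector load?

WP2@4: d1:11  d2:8  d3:8  d4:10  d5:12  d6:12  d7:3  d8:3  d9:0  d10:0 → peak 12
WP2@5: d1:11  d2:8  d3:8  d4:5  d5:12  d6:12  d7:8  d8:3  d9:0  d10:0 → peak 12
WP2@6: d1:11  d2:8  d3:8  d4:5  d5:7  d6:12  d7:8  d8:8  d9:0  d10:0 → peak 12
WP2@7: d1:11  d2:8  d3:8  d4:5  d5:7  d6:7  d7:8  d8:8  d9:5  d10:0 → peak 11
WP2@8: d1:11  d2:8  d3:8  d4:5  d5:7  d6:7  d7:3  d8:8  d9:5  d10:5 → peak 11
Best is WP2@7, peak 11.

11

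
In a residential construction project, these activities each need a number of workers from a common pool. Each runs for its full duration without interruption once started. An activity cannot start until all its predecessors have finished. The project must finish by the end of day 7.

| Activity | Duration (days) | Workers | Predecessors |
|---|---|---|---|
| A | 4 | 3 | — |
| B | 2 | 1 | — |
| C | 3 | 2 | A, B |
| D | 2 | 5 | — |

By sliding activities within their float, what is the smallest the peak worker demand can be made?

7

Early-start (A@1, B@1, C@5, D@1) gives peak 9: d1:9  d2:9  d3:3  d4:3  d5:2  d6:2  d7:2.
Shift D→5.
Schedule A@1, B@1, C@5, D@5: d1:4  d2:4  d3:3  d4:3  d5:7  d6:7  d7:2 — peak 7.
No arrangement of the 18 feasible schedules does better.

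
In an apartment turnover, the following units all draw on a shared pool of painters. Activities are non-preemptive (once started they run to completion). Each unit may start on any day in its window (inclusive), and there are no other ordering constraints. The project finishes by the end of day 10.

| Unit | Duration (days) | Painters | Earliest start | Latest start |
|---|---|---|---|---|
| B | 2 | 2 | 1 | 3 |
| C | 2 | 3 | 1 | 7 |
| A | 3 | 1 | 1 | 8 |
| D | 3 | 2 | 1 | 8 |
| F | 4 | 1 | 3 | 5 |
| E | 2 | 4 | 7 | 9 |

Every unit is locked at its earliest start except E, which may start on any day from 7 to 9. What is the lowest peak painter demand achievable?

8

E@7: d1:8  d2:8  d3:4  d4:1  d5:1  d6:1  d7:4  d8:4  d9:0  d10:0 → peak 8
E@8: d1:8  d2:8  d3:4  d4:1  d5:1  d6:1  d7:0  d8:4  d9:4  d10:0 → peak 8
E@9: d1:8  d2:8  d3:4  d4:1  d5:1  d6:1  d7:0  d8:0  d9:4  d10:4 → peak 8
Best is E@7, peak 8.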